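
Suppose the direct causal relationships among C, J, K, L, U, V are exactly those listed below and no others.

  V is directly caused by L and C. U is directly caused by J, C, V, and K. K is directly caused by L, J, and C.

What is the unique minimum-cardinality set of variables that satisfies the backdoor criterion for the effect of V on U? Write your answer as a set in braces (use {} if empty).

{C, L}

Variables eligible for adjustment (non-descendants of V, excluding V and U): {C, J, K, L}.
Backdoor paths from V to U:
  P1: V <- L -> K <- J -> U
  P2: V <- L -> K <- C -> U
  P3: V <- L -> K -> U
  P4: V <- C -> K <- J -> U
  P5: V <- C -> K -> U
  P6: V <- C -> U
The empty set is not sufficient: P3 (V <- L -> K -> U) has no collider blocking it and no conditioned non-collider, so it is open.
Try {C, L}:
  P1: blocked at fork node L ∈ conditioning set.
  P2: blocked at fork node L ∈ conditioning set.
  P3: blocked at fork node L ∈ conditioning set.
  P4: blocked at fork node C ∈ conditioning set.
  P5: blocked at fork node C ∈ conditioning set.
  P6: blocked at fork node C ∈ conditioning set.
{C, L} contains no descendant of V and blocks every backdoor path.
Every element of {C, L} is needed (dropping C leaves P5 open; dropping L leaves P3 open), so no proper subset is valid.
Among all size-2 subsets of the eligible variables, only {C, L} blocks every backdoor path, so it is the unique smallest valid adjustment set.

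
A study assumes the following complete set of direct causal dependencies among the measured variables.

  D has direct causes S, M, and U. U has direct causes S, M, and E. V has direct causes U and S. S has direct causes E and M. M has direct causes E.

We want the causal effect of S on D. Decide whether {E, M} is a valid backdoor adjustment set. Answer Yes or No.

Yes

Backdoor paths from S to D (paths whose first edge points into S):
  P1: S <- E -> M -> U -> D
  P2: S <- E -> M -> D
  P3: S <- E -> U <- M -> D
  P4: S <- E -> U -> D
  P5: S <- M <- E -> U -> D
  P6: S <- M -> U -> D
  P7: S <- M -> D
Condition 1 (no descendant of S in the set): holds — descendants of S are {D, U, V}; none are in {E, M}.
Condition 2 (every backdoor path blocked by {E, M}):
  P1: blocked at fork node E ∈ conditioning set.
  P2: blocked at fork node E ∈ conditioning set.
  P3: blocked at fork node E ∈ conditioning set.
  P4: blocked at fork node E ∈ conditioning set.
  P5: blocked at chain node M ∈ conditioning set.
  P6: blocked at fork node M ∈ conditioning set.
  P7: blocked at fork node M ∈ conditioning set.
{E, M} satisfies the backdoor criterion.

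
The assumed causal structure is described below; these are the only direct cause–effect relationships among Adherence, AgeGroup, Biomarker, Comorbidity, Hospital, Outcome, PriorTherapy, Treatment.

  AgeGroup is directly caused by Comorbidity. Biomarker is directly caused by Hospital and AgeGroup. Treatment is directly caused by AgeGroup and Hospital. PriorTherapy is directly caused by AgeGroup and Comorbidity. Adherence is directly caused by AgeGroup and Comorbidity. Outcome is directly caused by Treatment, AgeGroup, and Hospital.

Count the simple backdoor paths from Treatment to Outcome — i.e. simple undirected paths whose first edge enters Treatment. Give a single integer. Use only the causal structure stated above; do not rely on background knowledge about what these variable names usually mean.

A backdoor path from Treatment to Outcome is any simple undirected path whose first edge points into Treatment (i.e. leaves Treatment via a parent).
Parents of Treatment: {AgeGroup, Hospital}.
Enumerating:
  P1: Treatment <- AgeGroup -> Biomarker <- Hospital -> Outcome
  P2: Treatment <- AgeGroup -> Outcome
  P3: Treatment <- Hospital -> Biomarker <- AgeGroup -> Outcome
  P4: Treatment <- Hospital -> Outcome
That exhausts the simple backdoor paths. Count: 4.

4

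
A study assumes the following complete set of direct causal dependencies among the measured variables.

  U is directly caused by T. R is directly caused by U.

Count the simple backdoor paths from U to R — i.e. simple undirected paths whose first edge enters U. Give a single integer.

0

A backdoor path from U to R is any simple undirected path whose first edge points into U (i.e. leaves U via a parent).
Parents of U: {T}.
No simple path from any parent of U reaches R without revisiting U, so there are no backdoor paths.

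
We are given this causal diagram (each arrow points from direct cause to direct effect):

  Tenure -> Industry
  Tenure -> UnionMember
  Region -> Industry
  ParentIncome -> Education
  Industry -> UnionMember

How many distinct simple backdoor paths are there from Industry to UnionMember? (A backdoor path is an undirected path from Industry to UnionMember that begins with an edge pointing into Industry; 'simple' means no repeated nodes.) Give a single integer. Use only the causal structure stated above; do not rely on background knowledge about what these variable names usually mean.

A backdoor path from Industry to UnionMember is any simple undirected path whose first edge points into Industry (i.e. leaves Industry via a parent).
Parents of Industry: {Region, Tenure}.
Enumerating:
  P1: Industry <- Tenure -> UnionMember
That exhausts the simple backdoor paths. Count: 1.

1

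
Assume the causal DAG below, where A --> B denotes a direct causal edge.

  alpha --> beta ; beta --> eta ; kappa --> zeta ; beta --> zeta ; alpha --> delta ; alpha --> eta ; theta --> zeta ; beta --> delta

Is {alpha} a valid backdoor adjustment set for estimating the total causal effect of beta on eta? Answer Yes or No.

Yes

Backdoor paths from beta to eta (paths whose first edge points into beta):
  P1: beta <- alpha -> eta
Condition 1 (no descendant of beta in the set): holds — descendants of beta are {delta, eta, zeta}; none are in {alpha}.
Condition 2 (every backdoor path blocked by {alpha}):
  P1: blocked at fork node alpha ∈ conditioning set.
{alpha} satisfies the backdoor criterion.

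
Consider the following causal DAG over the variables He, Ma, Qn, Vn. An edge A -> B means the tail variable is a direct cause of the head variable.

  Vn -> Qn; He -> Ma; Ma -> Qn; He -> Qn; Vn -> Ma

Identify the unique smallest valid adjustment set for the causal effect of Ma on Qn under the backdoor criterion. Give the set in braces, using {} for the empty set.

{He, Vn}

Variables eligible for adjustment (non-descendants of Ma, excluding Ma and Qn): {He, Vn}.
Backdoor paths from Ma to Qn:
  P1: Ma <- Vn -> Qn
  P2: Ma <- He -> Qn
The empty set is not sufficient: P1 (Ma <- Vn -> Qn) has no collider blocking it and no conditioned non-collider, so it is open.
Try {He, Vn}:
  P1: blocked at fork node Vn ∈ conditioning set.
  P2: blocked at fork node He ∈ conditioning set.
{He, Vn} contains no descendant of Ma and blocks every backdoor path.
Every element of {He, Vn} is needed (dropping He leaves P2 open; dropping Vn leaves P1 open), so no proper subset is valid.
Among all size-2 subsets of the eligible variables, only {He, Vn} blocks every backdoor path, so it is the unique smallest valid adjustment set.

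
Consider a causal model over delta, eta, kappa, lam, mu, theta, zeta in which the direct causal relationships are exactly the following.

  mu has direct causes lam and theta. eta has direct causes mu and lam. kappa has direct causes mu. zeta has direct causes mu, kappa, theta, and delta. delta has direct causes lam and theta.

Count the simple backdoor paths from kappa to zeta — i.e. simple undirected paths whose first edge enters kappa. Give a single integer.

7

A backdoor path from kappa to zeta is any simple undirected path whose first edge points into kappa (i.e. leaves kappa via a parent).
Parents of kappa: {mu}.
Enumerating:
  P1: kappa <- mu <- theta -> delta -> zeta
  P2: kappa <- mu <- theta -> zeta
  P3: kappa <- mu <- lam -> delta <- theta -> zeta
  P4: kappa <- mu <- lam -> delta -> zeta
  P5: kappa <- mu -> eta <- lam -> delta <- theta -> zeta
  P6: kappa <- mu -> eta <- lam -> delta -> zeta
  P7: kappa <- mu -> zeta
That exhausts the simple backdoor paths. Count: 7.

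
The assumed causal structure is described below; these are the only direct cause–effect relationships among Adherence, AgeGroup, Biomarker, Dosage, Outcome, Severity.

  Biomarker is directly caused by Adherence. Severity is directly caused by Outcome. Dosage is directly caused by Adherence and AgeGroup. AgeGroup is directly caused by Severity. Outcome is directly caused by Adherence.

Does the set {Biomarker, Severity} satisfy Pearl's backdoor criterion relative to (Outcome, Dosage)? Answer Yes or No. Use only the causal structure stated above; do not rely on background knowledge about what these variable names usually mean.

No

Backdoor paths from Outcome to Dosage (paths whose first edge points into Outcome):
  P1: Outcome <- Adherence -> Dosage
Condition 1 (no descendant of Outcome in the set): FAILS — Severity is a descendant of Outcome.
Condition 2 (every backdoor path blocked by {Biomarker, Severity}):
  P1: open — no interior node is in the conditioning set.
{Biomarker, Severity} does not satisfy the backdoor criterion.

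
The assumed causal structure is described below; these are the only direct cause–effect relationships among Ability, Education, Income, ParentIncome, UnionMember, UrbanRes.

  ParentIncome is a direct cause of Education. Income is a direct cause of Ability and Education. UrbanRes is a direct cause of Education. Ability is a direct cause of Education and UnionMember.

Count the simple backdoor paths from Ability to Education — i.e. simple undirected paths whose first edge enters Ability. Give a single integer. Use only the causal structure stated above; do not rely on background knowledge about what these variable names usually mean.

1

A backdoor path from Ability to Education is any simple undirected path whose first edge points into Ability (i.e. leaves Ability via a parent).
Parents of Ability: {Income}.
Enumerating:
  P1: Ability <- Income -> Education
That exhausts the simple backdoor paths. Count: 1.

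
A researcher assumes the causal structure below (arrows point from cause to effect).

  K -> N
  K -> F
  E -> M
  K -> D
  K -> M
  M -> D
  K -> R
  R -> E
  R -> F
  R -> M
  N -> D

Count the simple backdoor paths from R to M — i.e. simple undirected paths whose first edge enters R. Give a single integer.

3

A backdoor path from R to M is any simple undirected path whose first edge points into R (i.e. leaves R via a parent).
Parents of R: {K}.
Enumerating:
  P1: R <- K -> N -> D <- M
  P2: R <- K -> M
  P3: R <- K -> D <- M
That exhausts the simple backdoor paths. Count: 3.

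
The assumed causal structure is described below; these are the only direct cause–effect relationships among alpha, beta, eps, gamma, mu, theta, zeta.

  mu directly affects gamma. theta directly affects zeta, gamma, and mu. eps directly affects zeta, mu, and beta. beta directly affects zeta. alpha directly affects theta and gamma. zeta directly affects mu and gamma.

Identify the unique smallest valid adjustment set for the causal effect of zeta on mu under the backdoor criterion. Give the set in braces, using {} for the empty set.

Variables eligible for adjustment (non-descendants of zeta, excluding zeta and mu): {alpha, beta, eps, theta}.
Backdoor paths from zeta to mu:
  P1: zeta <- eps -> mu
  P2: zeta <- beta <- eps -> mu
  P3: zeta <- theta <- alpha -> gamma <- mu
  P4: zeta <- theta -> mu
  P5: zeta <- theta -> gamma <- mu
The empty set is not sufficient: P1 (zeta <- eps -> mu) has no collider blocking it and no conditioned non-collider, so it is open.
Try {eps, theta}:
  P1: blocked at fork node eps ∈ conditioning set.
  P2: blocked at fork node eps ∈ conditioning set.
  P3: blocked at chain node theta ∈ conditioning set.
  P4: blocked at fork node theta ∈ conditioning set.
  P5: blocked at fork node theta ∈ conditioning set.
{eps, theta} contains no descendant of zeta and blocks every backdoor path.
Every element of {eps, theta} is needed (dropping eps leaves P1 open; dropping theta leaves P4 open), so no proper subset is valid.
Among all size-2 subsets of the eligible variables, only {eps, theta} blocks every backdoor path, so it is the unique smallest valid adjustment set.

{eps, theta}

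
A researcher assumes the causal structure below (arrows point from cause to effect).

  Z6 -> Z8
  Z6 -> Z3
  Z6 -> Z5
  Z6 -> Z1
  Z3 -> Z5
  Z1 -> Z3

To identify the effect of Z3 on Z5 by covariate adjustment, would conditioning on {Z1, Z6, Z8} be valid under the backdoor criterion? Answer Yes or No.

Backdoor paths from Z3 to Z5 (paths whose first edge points into Z3):
  P1: Z3 <- Z6 -> Z5
  P2: Z3 <- Z1 <- Z6 -> Z5
Condition 1 (no descendant of Z3 in the set): holds — descendants of Z3 are {Z5}; none are in {Z1, Z6, Z8}.
Condition 2 (every backdoor path blocked by {Z1, Z6, Z8}):
  P1: blocked at fork node Z6 ∈ conditioning set.
  P2: blocked at chain node Z1 ∈ conditioning set.
{Z1, Z6, Z8} satisfies the backdoor criterion.

Yes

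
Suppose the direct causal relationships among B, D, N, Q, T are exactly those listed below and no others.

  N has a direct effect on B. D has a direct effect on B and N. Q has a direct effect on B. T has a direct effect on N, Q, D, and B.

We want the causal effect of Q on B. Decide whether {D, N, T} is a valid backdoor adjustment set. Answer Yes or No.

Yes

Backdoor paths from Q to B (paths whose first edge points into Q):
  P1: Q <- T -> D -> N -> B
  P2: Q <- T -> D -> B
  P3: Q <- T -> N <- D -> B
  P4: Q <- T -> N -> B
  P5: Q <- T -> B
Condition 1 (no descendant of Q in the set): holds — descendants of Q are {B}; none are in {D, N, T}.
Condition 2 (every backdoor path blocked by {D, N, T}):
  P1: blocked at fork node T ∈ conditioning set.
  P2: blocked at fork node T ∈ conditioning set.
  P3: blocked at fork node T ∈ conditioning set.
  P4: blocked at fork node T ∈ conditioning set.
  P5: blocked at fork node T ∈ conditioning set.
{D, N, T} satisfies the backdoor criterion.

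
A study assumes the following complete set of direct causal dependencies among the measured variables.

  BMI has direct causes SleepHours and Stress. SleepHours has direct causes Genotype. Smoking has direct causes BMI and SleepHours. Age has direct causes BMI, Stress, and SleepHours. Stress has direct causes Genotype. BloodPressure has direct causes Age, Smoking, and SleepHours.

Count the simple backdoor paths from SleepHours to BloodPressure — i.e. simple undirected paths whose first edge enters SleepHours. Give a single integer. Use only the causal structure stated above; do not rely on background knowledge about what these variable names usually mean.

4

A backdoor path from SleepHours to BloodPressure is any simple undirected path whose first edge points into SleepHours (i.e. leaves SleepHours via a parent).
Parents of SleepHours: {Genotype}.
Enumerating:
  P1: SleepHours <- Genotype -> Stress -> BMI -> Smoking -> BloodPressure
  P2: SleepHours <- Genotype -> Stress -> BMI -> Age -> BloodPressure
  P3: SleepHours <- Genotype -> Stress -> Age <- BMI -> Smoking -> BloodPressure
  P4: SleepHours <- Genotype -> Stress -> Age -> BloodPressure
That exhausts the simple backdoor paths. Count: 4.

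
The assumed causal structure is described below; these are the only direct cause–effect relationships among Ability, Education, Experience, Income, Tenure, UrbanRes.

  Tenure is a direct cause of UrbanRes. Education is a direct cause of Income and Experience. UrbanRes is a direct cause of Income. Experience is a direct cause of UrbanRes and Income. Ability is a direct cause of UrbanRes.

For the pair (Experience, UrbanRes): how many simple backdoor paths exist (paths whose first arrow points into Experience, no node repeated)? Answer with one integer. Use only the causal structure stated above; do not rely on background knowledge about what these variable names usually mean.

A backdoor path from Experience to UrbanRes is any simple undirected path whose first edge points into Experience (i.e. leaves Experience via a parent).
Parents of Experience: {Education}.
Enumerating:
  P1: Experience <- Education -> Income <- UrbanRes
That exhausts the simple backdoor paths. Count: 1.

1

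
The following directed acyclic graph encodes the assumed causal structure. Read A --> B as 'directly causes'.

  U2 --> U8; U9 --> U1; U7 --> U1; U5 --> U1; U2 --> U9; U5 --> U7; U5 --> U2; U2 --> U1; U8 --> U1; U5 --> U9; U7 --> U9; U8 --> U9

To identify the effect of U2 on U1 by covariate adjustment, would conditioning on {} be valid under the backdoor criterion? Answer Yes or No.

Backdoor paths from U2 to U1 (paths whose first edge points into U2):
  P1: U2 <- U5 -> U7 -> U9 <- U8 -> U1
  P2: U2 <- U5 -> U7 -> U9 -> U1
  P3: U2 <- U5 -> U7 -> U1
  P4: U2 <- U5 -> U9 <- U7 -> U1
  P5: U2 <- U5 -> U9 <- U8 -> U1
  P6: U2 <- U5 -> U9 -> U1
  P7: U2 <- U5 -> U1
Condition 1 (no descendant of U2 in the set): holds — descendants of U2 are {U1, U8, U9}; none are in {}.
Condition 2 (every backdoor path blocked by {}):
  P1: blocked at collider U9 (neither it nor any descendant is in the conditioning set).
  P2: open — no interior node is in the conditioning set.
  P3: open — no interior node is in the conditioning set.
  P4: blocked at collider U9 (neither it nor any descendant is in the conditioning set).
  P5: blocked at collider U9 (neither it nor any descendant is in the conditioning set).
  P6: open — no interior node is in the conditioning set.
  P7: open — no interior node is in the conditioning set.
{} does not satisfy the backdoor criterion.

No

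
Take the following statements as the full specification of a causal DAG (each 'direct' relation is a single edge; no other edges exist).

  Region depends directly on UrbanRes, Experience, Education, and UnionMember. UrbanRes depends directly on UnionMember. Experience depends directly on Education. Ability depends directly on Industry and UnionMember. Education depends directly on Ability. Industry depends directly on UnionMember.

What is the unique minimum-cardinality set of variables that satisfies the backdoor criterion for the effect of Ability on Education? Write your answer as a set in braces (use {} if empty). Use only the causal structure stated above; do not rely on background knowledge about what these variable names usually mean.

Variables eligible for adjustment (non-descendants of Ability, excluding Ability and Education): {Industry, UnionMember, UrbanRes}.
Backdoor paths from Ability to Education:
  P1: Ability <- UnionMember -> UrbanRes -> Region <- Education
  P2: Ability <- UnionMember -> UrbanRes -> Region <- Experience <- Education
  P3: Ability <- UnionMember -> Region <- Education
  P4: Ability <- UnionMember -> Region <- Experience <- Education
  P5: Ability <- Industry <- UnionMember -> UrbanRes -> Region <- Education
  P6: Ability <- Industry <- UnionMember -> UrbanRes -> Region <- Experience <- Education
  P7: Ability <- Industry <- UnionMember -> Region <- Education
  P8: Ability <- Industry <- UnionMember -> Region <- Experience <- Education
Each backdoor path contains an unconditioned collider, so every path is already blocked with the empty conditioning set:
  P1: blocked at collider Region (neither it nor any descendant is in the conditioning set).
  P2: blocked at collider Region (neither it nor any descendant is in the conditioning set).
  P3: blocked at collider Region (neither it nor any descendant is in the conditioning set).
  P4: blocked at collider Region (neither it nor any descendant is in the conditioning set).
  P5: blocked at collider Region (neither it nor any descendant is in the conditioning set).
  P6: blocked at collider Region (neither it nor any descendant is in the conditioning set).
  P7: blocked at collider Region (neither it nor any descendant is in the conditioning set).
  P8: blocked at collider Region (neither it nor any descendant is in the conditioning set).
The empty set is therefore the unique smallest valid set.

{}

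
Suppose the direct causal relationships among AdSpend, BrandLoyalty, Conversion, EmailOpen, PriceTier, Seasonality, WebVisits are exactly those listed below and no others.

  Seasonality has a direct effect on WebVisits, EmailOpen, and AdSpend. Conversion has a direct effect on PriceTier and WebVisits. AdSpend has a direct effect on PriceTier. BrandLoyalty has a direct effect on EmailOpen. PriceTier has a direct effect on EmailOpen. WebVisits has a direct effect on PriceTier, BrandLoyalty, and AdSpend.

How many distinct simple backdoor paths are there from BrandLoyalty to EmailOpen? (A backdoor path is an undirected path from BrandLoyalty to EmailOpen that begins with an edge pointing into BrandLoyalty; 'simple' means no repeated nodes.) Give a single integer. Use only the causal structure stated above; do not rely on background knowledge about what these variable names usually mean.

A backdoor path from BrandLoyalty to EmailOpen is any simple undirected path whose first edge points into BrandLoyalty (i.e. leaves BrandLoyalty via a parent).
Parents of BrandLoyalty: {WebVisits}.
Enumerating:
  P1: BrandLoyalty <- WebVisits <- Seasonality -> AdSpend -> PriceTier -> EmailOpen
  P2: BrandLoyalty <- WebVisits <- Seasonality -> EmailOpen
  P3: BrandLoyalty <- WebVisits <- Conversion -> PriceTier <- AdSpend <- Seasonality -> EmailOpen
  P4: BrandLoyalty <- WebVisits <- Conversion -> PriceTier -> EmailOpen
  P5: BrandLoyalty <- WebVisits -> AdSpend <- Seasonality -> EmailOpen
  P6: BrandLoyalty <- WebVisits -> AdSpend -> PriceTier -> EmailOpen
  P7: BrandLoyalty <- WebVisits -> PriceTier <- AdSpend <- Seasonality -> EmailOpen
  P8: BrandLoyalty <- WebVisits -> PriceTier -> EmailOpen
That exhausts the simple backdoor paths. Count: 8.

8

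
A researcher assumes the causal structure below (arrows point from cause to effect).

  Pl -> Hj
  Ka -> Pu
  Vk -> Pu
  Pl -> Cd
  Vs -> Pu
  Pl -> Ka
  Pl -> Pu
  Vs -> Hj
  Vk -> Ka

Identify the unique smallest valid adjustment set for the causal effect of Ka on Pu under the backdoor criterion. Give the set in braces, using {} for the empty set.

{Pl, Vk}

Variables eligible for adjustment (non-descendants of Ka, excluding Ka and Pu): {Cd, Hj, Pl, Vk, Vs}.
Backdoor paths from Ka to Pu:
  P1: Ka <- Pl -> Hj <- Vs -> Pu
  P2: Ka <- Pl -> Pu
  P3: Ka <- Vk -> Pu
The empty set is not sufficient: P2 (Ka <- Pl -> Pu) has no collider blocking it and no conditioned non-collider, so it is open.
Try {Pl, Vk}:
  P1: blocked at fork node Pl ∈ conditioning set.
  P2: blocked at fork node Pl ∈ conditioning set.
  P3: blocked at fork node Vk ∈ conditioning set.
{Pl, Vk} contains no descendant of Ka and blocks every backdoor path.
Every element of {Pl, Vk} is needed (dropping Pl leaves P2 open; dropping Vk leaves P3 open), so no proper subset is valid.
Among all size-2 subsets of the eligible variables, only {Pl, Vk} blocks every backdoor path, so it is the unique smallest valid adjustment set.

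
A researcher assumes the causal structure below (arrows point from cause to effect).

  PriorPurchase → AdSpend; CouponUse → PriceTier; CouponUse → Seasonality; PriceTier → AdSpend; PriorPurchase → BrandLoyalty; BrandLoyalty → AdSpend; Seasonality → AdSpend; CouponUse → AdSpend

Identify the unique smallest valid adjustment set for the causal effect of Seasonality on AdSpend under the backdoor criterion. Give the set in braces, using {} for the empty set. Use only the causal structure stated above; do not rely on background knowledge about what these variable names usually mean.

Variables eligible for adjustment (non-descendants of Seasonality, excluding Seasonality and AdSpend): {BrandLoyalty, CouponUse, PriceTier, PriorPurchase}.
Backdoor paths from Seasonality to AdSpend:
  P1: Seasonality <- CouponUse -> PriceTier -> AdSpend
  P2: Seasonality <- CouponUse -> AdSpend
The empty set is not sufficient: P1 (Seasonality <- CouponUse -> PriceTier -> AdSpend) has no collider blocking it and no conditioned non-collider, so it is open.
Try {CouponUse}:
  P1: blocked at fork node CouponUse ∈ conditioning set.
  P2: blocked at fork node CouponUse ∈ conditioning set.
{CouponUse} contains no descendant of Seasonality and blocks every backdoor path.
No other singleton works — e.g. {PriorPurchase} leaves P1 open — so {CouponUse} is the unique smallest valid adjustment set.

{CouponUse}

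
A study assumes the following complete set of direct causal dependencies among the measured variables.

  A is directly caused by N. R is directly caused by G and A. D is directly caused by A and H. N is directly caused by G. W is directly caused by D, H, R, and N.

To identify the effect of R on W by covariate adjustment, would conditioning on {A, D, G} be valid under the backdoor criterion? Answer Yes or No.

Yes

Backdoor paths from R to W (paths whose first edge points into R):
  P1: R <- G -> N -> A -> D <- H -> W
  P2: R <- G -> N -> A -> D -> W
  P3: R <- G -> N -> W
  P4: R <- A <- N -> W
  P5: R <- A -> D <- H -> W
  P6: R <- A -> D -> W
Condition 1 (no descendant of R in the set): holds — descendants of R are {W}; none are in {A, D, G}.
Condition 2 (every backdoor path blocked by {A, D, G}):
  P1: blocked at fork node G ∈ conditioning set.
  P2: blocked at fork node G ∈ conditioning set.
  P3: blocked at fork node G ∈ conditioning set.
  P4: blocked at chain node A ∈ conditioning set.
  P5: blocked at fork node A ∈ conditioning set.
  P6: blocked at fork node A ∈ conditioning set.
{A, D, G} satisfies the backdoor criterion.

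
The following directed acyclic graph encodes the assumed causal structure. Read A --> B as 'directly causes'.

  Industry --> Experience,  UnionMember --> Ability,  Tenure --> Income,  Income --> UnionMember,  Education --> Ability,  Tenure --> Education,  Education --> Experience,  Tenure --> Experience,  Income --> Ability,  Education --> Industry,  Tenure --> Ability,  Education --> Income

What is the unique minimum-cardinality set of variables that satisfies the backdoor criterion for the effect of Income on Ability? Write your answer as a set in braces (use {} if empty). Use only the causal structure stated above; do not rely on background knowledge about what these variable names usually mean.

Variables eligible for adjustment (non-descendants of Income, excluding Income and Ability): {Education, Experience, Industry, Tenure}.
Backdoor paths from Income to Ability:
  P1: Income <- Tenure -> Education -> Ability
  P2: Income <- Tenure -> Experience <- Education -> Ability
  P3: Income <- Tenure -> Experience <- Industry <- Education -> Ability
  P4: Income <- Tenure -> Ability
  P5: Income <- Education <- Tenure -> Ability
  P6: Income <- Education -> Industry -> Experience <- Tenure -> Ability
  P7: Income <- Education -> Experience <- Tenure -> Ability
  P8: Income <- Education -> Ability
The empty set is not sufficient: P1 (Income <- Tenure -> Education -> Ability) has no collider blocking it and no conditioned non-collider, so it is open.
Try {Education, Tenure}:
  P1: blocked at fork node Tenure ∈ conditioning set.
  P2: blocked at fork node Tenure ∈ conditioning set.
  P3: blocked at fork node Tenure ∈ conditioning set.
  P4: blocked at fork node Tenure ∈ conditioning set.
  P5: blocked at chain node Education ∈ conditioning set.
  P6: blocked at fork node Education ∈ conditioning set.
  P7: blocked at fork node Education ∈ conditioning set.
  P8: blocked at fork node Education ∈ conditioning set.
{Education, Tenure} contains no descendant of Income and blocks every backdoor path.
Every element of {Education, Tenure} is needed (dropping Education leaves P8 open; dropping Tenure leaves P4 open), so no proper subset is valid.
Among all size-2 subsets of the eligible variables, only {Education, Tenure} blocks every backdoor path, so it is the unique smallest valid adjustment set.

{Education, Tenure}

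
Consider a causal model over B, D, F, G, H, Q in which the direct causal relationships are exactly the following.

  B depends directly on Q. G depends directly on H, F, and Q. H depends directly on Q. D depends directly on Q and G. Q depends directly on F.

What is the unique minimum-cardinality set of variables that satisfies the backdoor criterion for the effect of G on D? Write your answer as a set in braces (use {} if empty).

{Q}

Variables eligible for adjustment (non-descendants of G, excluding G and D): {B, F, H, Q}.
Backdoor paths from G to D:
  P1: G <- F -> Q -> D
  P2: G <- Q -> D
  P3: G <- H <- Q -> D
The empty set is not sufficient: P1 (G <- F -> Q -> D) has no collider blocking it and no conditioned non-collider, so it is open.
Try {Q}:
  P1: blocked at chain node Q ∈ conditioning set.
  P2: blocked at fork node Q ∈ conditioning set.
  P3: blocked at fork node Q ∈ conditioning set.
{Q} contains no descendant of G and blocks every backdoor path.
No other singleton works — e.g. {F} leaves P2 open — so {Q} is the unique smallest valid adjustment set.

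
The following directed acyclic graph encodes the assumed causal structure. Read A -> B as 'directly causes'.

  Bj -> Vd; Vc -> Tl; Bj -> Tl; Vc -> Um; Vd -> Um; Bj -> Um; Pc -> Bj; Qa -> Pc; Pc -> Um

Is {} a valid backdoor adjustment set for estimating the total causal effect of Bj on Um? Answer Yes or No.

Backdoor paths from Bj to Um (paths whose first edge points into Bj):
  P1: Bj <- Pc -> Um
Condition 1 (no descendant of Bj in the set): holds — descendants of Bj are {Tl, Um, Vd}; none are in {}.
Condition 2 (every backdoor path blocked by {}):
  P1: open — no interior node is in the conditioning set.
{} does not satisfy the backdoor criterion.

No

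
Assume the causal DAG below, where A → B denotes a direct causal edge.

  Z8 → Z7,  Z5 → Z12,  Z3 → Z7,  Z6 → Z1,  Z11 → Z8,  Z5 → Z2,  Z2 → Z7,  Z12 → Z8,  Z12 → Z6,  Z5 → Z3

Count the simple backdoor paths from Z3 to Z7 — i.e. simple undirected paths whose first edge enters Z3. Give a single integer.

2

A backdoor path from Z3 to Z7 is any simple undirected path whose first edge points into Z3 (i.e. leaves Z3 via a parent).
Parents of Z3: {Z5}.
Enumerating:
  P1: Z3 <- Z5 -> Z12 -> Z8 -> Z7
  P2: Z3 <- Z5 -> Z2 -> Z7
That exhausts the simple backdoor paths. Count: 2.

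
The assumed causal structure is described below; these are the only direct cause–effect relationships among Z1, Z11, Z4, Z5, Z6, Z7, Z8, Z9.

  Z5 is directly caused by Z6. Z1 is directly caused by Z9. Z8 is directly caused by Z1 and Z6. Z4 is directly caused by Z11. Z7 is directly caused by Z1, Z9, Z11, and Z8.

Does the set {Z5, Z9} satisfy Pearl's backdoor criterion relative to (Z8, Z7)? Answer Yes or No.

No

Backdoor paths from Z8 to Z7 (paths whose first edge points into Z8):
  P1: Z8 <- Z1 <- Z9 -> Z7
  P2: Z8 <- Z1 -> Z7
Condition 1 (no descendant of Z8 in the set): holds — descendants of Z8 are {Z7}; none are in {Z5, Z9}.
Condition 2 (every backdoor path blocked by {Z5, Z9}):
  P1: blocked at fork node Z9 ∈ conditioning set.
  P2: open — no interior node is in the conditioning set.
{Z5, Z9} does not satisfy the backdoor criterion.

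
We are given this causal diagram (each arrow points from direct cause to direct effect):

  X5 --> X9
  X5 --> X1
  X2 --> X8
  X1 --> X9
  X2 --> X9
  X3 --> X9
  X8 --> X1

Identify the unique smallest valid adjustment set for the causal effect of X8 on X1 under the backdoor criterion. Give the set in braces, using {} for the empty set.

{}

Variables eligible for adjustment (non-descendants of X8, excluding X8 and X1): {X2, X3, X5}.
Backdoor paths from X8 to X1:
  P1: X8 <- X2 -> X9 <- X5 -> X1
  P2: X8 <- X2 -> X9 <- X1
Each backdoor path contains an unconditioned collider, so every path is already blocked with the empty conditioning set:
  P1: blocked at collider X9 (neither it nor any descendant is in the conditioning set).
  P2: blocked at collider X9 (neither it nor any descendant is in the conditioning set).
The empty set is therefore the unique smallest valid set.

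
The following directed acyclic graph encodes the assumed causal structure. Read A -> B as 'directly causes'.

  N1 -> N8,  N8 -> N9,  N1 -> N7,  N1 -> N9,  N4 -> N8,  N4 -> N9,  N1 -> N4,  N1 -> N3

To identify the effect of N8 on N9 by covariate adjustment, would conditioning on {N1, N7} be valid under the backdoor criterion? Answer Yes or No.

Backdoor paths from N8 to N9 (paths whose first edge points into N8):
  P1: N8 <- N1 -> N4 -> N9
  P2: N8 <- N1 -> N9
  P3: N8 <- N4 <- N1 -> N9
  P4: N8 <- N4 -> N9
Condition 1 (no descendant of N8 in the set): holds — descendants of N8 are {N9}; none are in {N1, N7}.
Condition 2 (every backdoor path blocked by {N1, N7}):
  P1: blocked at fork node N1 ∈ conditioning set.
  P2: blocked at fork node N1 ∈ conditioning set.
  P3: blocked at fork node N1 ∈ conditioning set.
  P4: open — no interior node is in the conditioning set.
{N1, N7} does not satisfy the backdoor criterion.

No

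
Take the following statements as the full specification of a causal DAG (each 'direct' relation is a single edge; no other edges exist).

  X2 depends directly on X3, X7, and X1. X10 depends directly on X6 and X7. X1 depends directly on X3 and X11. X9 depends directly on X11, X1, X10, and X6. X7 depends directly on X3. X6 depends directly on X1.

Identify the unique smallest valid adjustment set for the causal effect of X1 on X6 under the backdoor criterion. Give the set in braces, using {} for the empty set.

{}

Variables eligible for adjustment (non-descendants of X1, excluding X1 and X6): {X11, X3, X7}.
Backdoor paths from X1 to X6:
  P1: X1 <- X11 -> X9 <- X6
  P2: X1 <- X11 -> X9 <- X10 <- X6
  P3: X1 <- X3 -> X7 -> X10 <- X6
  P4: X1 <- X3 -> X7 -> X10 -> X9 <- X6
  P5: X1 <- X3 -> X2 <- X7 -> X10 <- X6
  P6: X1 <- X3 -> X2 <- X7 -> X10 -> X9 <- X6
Each backdoor path contains an unconditioned collider, so every path is already blocked with the empty conditioning set:
  P1: blocked at collider X9 (neither it nor any descendant is in the conditioning set).
  P2: blocked at collider X9 (neither it nor any descendant is in the conditioning set).
  P3: blocked at collider X10 (neither it nor any descendant is in the conditioning set).
  P4: blocked at collider X9 (neither it nor any descendant is in the conditioning set).
  P5: blocked at collider X2 (neither it nor any descendant is in the conditioning set).
  P6: blocked at collider X2 (neither it nor any descendant is in the conditioning set).
The empty set is therefore the unique smallest valid set.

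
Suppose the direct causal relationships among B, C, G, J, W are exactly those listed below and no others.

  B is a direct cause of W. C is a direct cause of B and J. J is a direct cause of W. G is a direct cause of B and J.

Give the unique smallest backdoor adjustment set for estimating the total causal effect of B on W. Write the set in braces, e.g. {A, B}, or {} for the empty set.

Variables eligible for adjustment (non-descendants of B, excluding B and W): {C, G, J}.
Backdoor paths from B to W:
  P1: B <- C -> J -> W
  P2: B <- G -> J -> W
The empty set is not sufficient: P1 (B <- C -> J -> W) has no collider blocking it and no conditioned non-collider, so it is open.
Try {J}:
  P1: blocked at chain node J ∈ conditioning set.
  P2: blocked at chain node J ∈ conditioning set.
{J} contains no descendant of B and blocks every backdoor path.
No other singleton works — e.g. {C} leaves P2 open — so {J} is the unique smallest valid adjustment set.

{J}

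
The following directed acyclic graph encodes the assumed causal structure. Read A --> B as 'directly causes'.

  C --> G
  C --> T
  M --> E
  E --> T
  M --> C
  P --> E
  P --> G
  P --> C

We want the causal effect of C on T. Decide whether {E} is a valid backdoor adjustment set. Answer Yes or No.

Backdoor paths from C to T (paths whose first edge points into C):
  P1: C <- M -> E -> T
  P2: C <- P -> E -> T
Condition 1 (no descendant of C in the set): holds — descendants of C are {G, T}; none are in {E}.
Condition 2 (every backdoor path blocked by {E}):
  P1: blocked at chain node E ∈ conditioning set.
  P2: blocked at chain node E ∈ conditioning set.
{E} satisfies the backdoor criterion.

Yes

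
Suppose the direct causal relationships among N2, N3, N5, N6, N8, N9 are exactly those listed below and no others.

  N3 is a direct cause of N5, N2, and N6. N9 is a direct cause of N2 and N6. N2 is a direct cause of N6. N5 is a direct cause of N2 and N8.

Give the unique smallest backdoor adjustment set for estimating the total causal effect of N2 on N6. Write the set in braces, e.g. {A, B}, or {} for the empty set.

{N3, N9}

Variables eligible for adjustment (non-descendants of N2, excluding N2 and N6): {N3, N5, N8, N9}.
Backdoor paths from N2 to N6:
  P1: N2 <- N3 -> N6
  P2: N2 <- N9 -> N6
  P3: N2 <- N5 <- N3 -> N6
The empty set is not sufficient: P1 (N2 <- N3 -> N6) has no collider blocking it and no conditioned non-collider, so it is open.
Try {N3, N9}:
  P1: blocked at fork node N3 ∈ conditioning set.
  P2: blocked at fork node N9 ∈ conditioning set.
  P3: blocked at fork node N3 ∈ conditioning set.
{N3, N9} contains no descendant of N2 and blocks every backdoor path.
Every element of {N3, N9} is needed (dropping N3 leaves P1 open; dropping N9 leaves P2 open), so no proper subset is valid.
Among all size-2 subsets of the eligible variables, only {N3, N9} blocks every backdoor path, so it is the unique smallest valid adjustment set.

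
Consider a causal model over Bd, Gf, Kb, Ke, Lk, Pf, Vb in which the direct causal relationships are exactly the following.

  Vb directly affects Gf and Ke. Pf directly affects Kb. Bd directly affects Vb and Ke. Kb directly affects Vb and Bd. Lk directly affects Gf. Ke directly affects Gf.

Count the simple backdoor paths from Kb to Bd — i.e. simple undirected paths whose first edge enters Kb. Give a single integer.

0

A backdoor path from Kb to Bd is any simple undirected path whose first edge points into Kb (i.e. leaves Kb via a parent).
Parents of Kb: {Pf}.
No simple path from any parent of Kb reaches Bd without revisiting Kb, so there are no backdoor paths.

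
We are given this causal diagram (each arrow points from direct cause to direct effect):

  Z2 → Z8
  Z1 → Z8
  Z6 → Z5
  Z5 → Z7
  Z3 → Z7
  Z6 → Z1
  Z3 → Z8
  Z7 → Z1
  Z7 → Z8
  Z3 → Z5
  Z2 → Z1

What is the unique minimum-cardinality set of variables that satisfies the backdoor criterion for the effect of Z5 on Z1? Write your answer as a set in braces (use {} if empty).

Variables eligible for adjustment (non-descendants of Z5, excluding Z5 and Z1): {Z2, Z3, Z6}.
Backdoor paths from Z5 to Z1:
  P1: Z5 <- Z6 -> Z1
  P2: Z5 <- Z3 -> Z7 -> Z1
  P3: Z5 <- Z3 -> Z7 -> Z8 <- Z2 -> Z1
  P4: Z5 <- Z3 -> Z7 -> Z8 <- Z1
  P5: Z5 <- Z3 -> Z8 <- Z7 -> Z1
  P6: Z5 <- Z3 -> Z8 <- Z2 -> Z1
  P7: Z5 <- Z3 -> Z8 <- Z1
The empty set is not sufficient: P1 (Z5 <- Z6 -> Z1) has no collider blocking it and no conditioned non-collider, so it is open.
Try {Z3, Z6}:
  P1: blocked at fork node Z6 ∈ conditioning set.
  P2: blocked at fork node Z3 ∈ conditioning set.
  P3: blocked at fork node Z3 ∈ conditioning set.
  P4: blocked at fork node Z3 ∈ conditioning set.
  P5: blocked at fork node Z3 ∈ conditioning set.
  P6: blocked at fork node Z3 ∈ conditioning set.
  P7: blocked at fork node Z3 ∈ conditioning set.
{Z3, Z6} contains no descendant of Z5 and blocks every backdoor path.
Every element of {Z3, Z6} is needed (dropping Z3 leaves P2 open; dropping Z6 leaves P1 open), so no proper subset is valid.
Among all size-2 subsets of the eligible variables, only {Z3, Z6} blocks every backdoor path, so it is the unique smallest valid adjustment set.

{Z3, Z6}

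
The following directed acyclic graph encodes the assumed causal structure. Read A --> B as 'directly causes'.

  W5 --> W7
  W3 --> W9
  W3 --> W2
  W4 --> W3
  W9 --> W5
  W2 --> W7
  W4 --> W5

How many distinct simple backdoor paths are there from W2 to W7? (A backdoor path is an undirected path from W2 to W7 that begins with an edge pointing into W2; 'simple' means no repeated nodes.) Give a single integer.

A backdoor path from W2 to W7 is any simple undirected path whose first edge points into W2 (i.e. leaves W2 via a parent).
Parents of W2: {W3}.
Enumerating:
  P1: W2 <- W3 <- W4 -> W5 -> W7
  P2: W2 <- W3 -> W9 -> W5 -> W7
That exhausts the simple backdoor paths. Count: 2.

2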